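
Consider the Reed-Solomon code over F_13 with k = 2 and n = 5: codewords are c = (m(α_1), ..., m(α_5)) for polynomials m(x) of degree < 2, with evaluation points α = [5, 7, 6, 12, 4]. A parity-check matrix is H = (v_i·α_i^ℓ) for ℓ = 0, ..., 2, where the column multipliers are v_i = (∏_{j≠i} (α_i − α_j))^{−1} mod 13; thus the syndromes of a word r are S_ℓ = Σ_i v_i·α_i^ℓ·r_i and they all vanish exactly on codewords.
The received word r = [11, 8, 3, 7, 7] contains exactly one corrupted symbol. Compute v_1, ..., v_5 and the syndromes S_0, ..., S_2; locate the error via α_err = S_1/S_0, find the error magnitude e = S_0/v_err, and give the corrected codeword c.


S = (3, 12, 9), error at position 5, error magnitude e = 1, c = [11, 8, 3, 7, 6].

Step 1: column multipliers v_i = (∏_{j≠i}(α_i − α_j))^{−1} mod 13.
  i = 1 (α = 5): (5−7)(5−6)(5−12)(5−4) = (−2)·(−1)·(−7)·1 = −14 ≡ 12, so v_1 = 12^{−1} = 12 (mod 13).
  i = 2 (α = 7): (7−5)(7−6)(7−12)(7−4) = 2·1·(−5)·3 = −30 ≡ 9, so v_2 = 9^{−1} = 3 (mod 13).
  i = 3 (α = 6): (6−5)(6−7)(6−12)(6−4) = 1·(−1)·(−6)·2 = 12 ≡ 12, so v_3 = 12^{−1} = 12 (mod 13).
  i = 4 (α = 12): (12−5)(12−7)(12−6)(12−4) = 7·5·6·8 = 1680 ≡ 3, so v_4 = 3^{−1} = 9 (mod 13).
  i = 5 (α = 4): (4−5)(4−7)(4−6)(4−12) = (−1)·(−3)·(−2)·(−8) = 48 ≡ 9, so v_5 = 9^{−1} = 3 (mod 13).
  v = [12, 3, 12, 9, 3].
Step 2: syndromes of r = [11, 8, 3, 7, 7] (all sums mod 13).
  S_0 = Σ v_i r_i = 12·11 + 3·8 + 12·3 + 9·7 + 3·7 = 276 ≡ 3.
  S_1 = Σ v_i α_i r_i = 12·5·11 + 3·7·8 + 12·6·3 + 9·12·7 + 3·4·7 = 1884 ≡ 12.
  α_i^2 mod 13 = [12, 10, 10, 1, 3].
  S_2 = Σ v_i α_i^2 r_i = 12·12·11 + 3·10·8 + 12·10·3 + 9·1·7 + 3·3·7 = 2310 ≡ 9.
  S = (3, 12, 9) ≠ 0, so r is not a codeword (an error is present).
Step 3: locate the error. For a single error e at position i, S_ℓ = v_i·e·α_i^ℓ, so α_err = S_1/S_0.
  S_0^{−1} = 3^{−1} = 9 (mod 13), so α_err = 12·9 = 108 ≡ 4 = α_5. Error position i = 5.
  Consistency check: S_2/S_1 = 9·12 = 108 ≡ 4 = α_err ✓ (single-error assumption holds).
Step 4: error magnitude e = S_0/v_5 = S_0·∏_{j≠5}(α_5 − α_j) = 3·9 = 27 ≡ 1 (mod 13).
Step 5: correct position 5: c_5 = r_5 − e = 7 − 1 ≡ 6 (mod 13). Hence c = [11, 8, 3, 7, 6].
  Check: interpolating c through the α_i gives m(x) = 12 + 5·x (degree < 2) with m(α_i) = c_i for every i, so c is indeed a codeword.


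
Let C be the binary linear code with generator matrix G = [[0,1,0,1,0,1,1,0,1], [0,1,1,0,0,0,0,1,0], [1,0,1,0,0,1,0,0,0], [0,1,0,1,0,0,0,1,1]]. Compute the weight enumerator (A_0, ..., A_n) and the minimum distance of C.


Weight distribution: A_0 = 1, A_3 = 5, A_4 = 5, A_5 = 2, A_6 = 2, A_7 = 1. Minimum distance d = 3.

Enumerate all 2^4 = 16 messages m ∈ F_2^4.
For each, compute codeword c = mG in F_2^9, then tally its weight.
  m = 0000 → c = 000000000, weight = 0.
  m = 1000 → c = 010101101, weight = 5.
  m = 0100 → c = 011000010, weight = 3.
  m = 1100 → c = 001101111, weight = 6.
  m = 0010 → c = 101001000, weight = 3.
  m = 1010 → c = 111100101, weight = 6.
  m = 0110 → c = 110001010, weight = 4.
  m = 1110 → c = 100100111, weight = 5.
  m = 0001 → c = 010100011, weight = 4.
  m = 1001 → c = 000001110, weight = 3.
  m = 0101 → c = 001100001, weight = 3.
  m = 1101 → c = 011001100, weight = 4.
  m = 0011 → c = 111101011, weight = 7.
  m = 1011 → c = 101000110, weight = 4.
  m = 0111 → c = 100101001, weight = 4.
  m = 1111 → c = 110000100, weight = 3.
Tally weights:
  weight 0: 1 codewords.
  weight 3: 5 codewords.
  weight 4: 5 codewords.
  weight 5: 2 codewords.
  weight 6: 2 codewords.
  weight 7: 1 codewords.
Minimum distance d = smallest w > 0 with A_w > 0 = 3.
Sanity: Σ A_w = 16 = 2^4 = 16 ✓.


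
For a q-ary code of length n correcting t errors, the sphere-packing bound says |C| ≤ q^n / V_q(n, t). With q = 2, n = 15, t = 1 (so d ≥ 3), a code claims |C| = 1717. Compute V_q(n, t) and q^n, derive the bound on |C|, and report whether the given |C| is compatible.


V_q(n, t) = 16, q^n = 32768, Hamming bound = 2048, |C| = 1717 ≤ bound (satisfied).

Step 1: Compute V_q(n, t) = Σ_{j=0}^1 C(n, j) (q−1)^j.
  j = 0: C(15,0)·(1)^0 = 1·1 = 1.
  j = 1: C(15,1)·(1)^1 = 15·1 = 15.
  V_q(n, t) = 1 + 15 = 16.
Step 2: q^n = 2^15 = 32768.
Step 3: Hamming bound ⌊q^n / V_q(n,t)⌋ = ⌊32768/16⌋ = 2048.
Step 4: Compare |C| = 1717 to 2048: satisfied.
The claimed |C| lies below the Hamming bound.


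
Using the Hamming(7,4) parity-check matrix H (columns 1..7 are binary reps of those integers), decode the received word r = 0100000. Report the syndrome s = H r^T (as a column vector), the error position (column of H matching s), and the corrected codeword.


s = (0, 1, 0)^T, error position = 2, corrected codeword c = 0000000

Compute s = H r^T mod 2 one row at a time:
  s_1 = 0 + 0 + 0 + 0 = 0 ≡ 0 (mod 2).
  s_2 = 1 + 0 + 0 + 0 = 1 ≡ 1 (mod 2).
  s_3 = 0 + 0 + 0 + 0 = 0 ≡ 0 (mod 2).
s = (0, 1, 0)^T — this equals column 2 of H (binary 010), so error is at position 2.
Correct: flip bit 2 of r = 0100000 to get c = 0000000.


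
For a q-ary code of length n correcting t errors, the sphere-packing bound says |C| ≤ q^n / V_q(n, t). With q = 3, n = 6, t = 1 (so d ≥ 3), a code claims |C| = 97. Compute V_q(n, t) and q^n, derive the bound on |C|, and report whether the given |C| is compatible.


V_q(n, t) = 13, q^n = 729, Hamming bound = 56, |C| = 97 > bound (violated).

Step 1: Compute V_q(n, t) = Σ_{j=0}^1 C(n, j) (q−1)^j.
  j = 0: C(6,0)·(2)^0 = 1·1 = 1.
  j = 1: C(6,1)·(2)^1 = 6·2 = 12.
  V_q(n, t) = 1 + 12 = 13.
Step 2: q^n = 3^6 = 729.
Step 3: Hamming bound ⌊q^n / V_q(n,t)⌋ = ⌊729/13⌋ = 56.
Step 4: Compare |C| = 97 to 56: violated.
The claimed |C| lies above the Hamming bound, so no 3-ary code of length 6 with d ≥ 3 can have 97 codewords.


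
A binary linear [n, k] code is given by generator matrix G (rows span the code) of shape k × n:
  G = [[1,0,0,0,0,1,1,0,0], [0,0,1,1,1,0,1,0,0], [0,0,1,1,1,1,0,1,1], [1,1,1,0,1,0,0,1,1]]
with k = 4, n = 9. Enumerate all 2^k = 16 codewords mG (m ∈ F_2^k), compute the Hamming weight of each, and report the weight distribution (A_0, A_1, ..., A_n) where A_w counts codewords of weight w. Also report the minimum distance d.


Weight distribution: A_0 = 1, A_3 = 4, A_4 = 3, A_5 = 2, A_6 = 4, A_7 = 2. Minimum distance d = 3.

Enumerate all 2^4 = 16 messages m ∈ F_2^4.
For each, compute codeword c = mG in F_2^9, then tally its weight.
  m = 0000 → c = 000000000, weight = 0.
  m = 1000 → c = 100001100, weight = 3.
  m = 0100 → c = 001110100, weight = 4.
  m = 1100 → c = 101111000, weight = 5.
  m = 0010 → c = 001111011, weight = 6.
  m = 1010 → c = 101110111, weight = 7.
  m = 0110 → c = 000001111, weight = 4.
  m = 1110 → c = 100000011, weight = 3.
  m = 0001 → c = 111010011, weight = 6.
  m = 1001 → c = 011011111, weight = 7.
  m = 0101 → c = 110100111, weight = 6.
  m = 1101 → c = 010101011, weight = 5.
  m = 0011 → c = 110101000, weight = 4.
  m = 1011 → c = 010100100, weight = 3.
  m = 0111 → c = 111011100, weight = 6.
  m = 1111 → c = 011010000, weight = 3.
Tally weights:
  weight 0: 1 codewords.
  weight 3: 4 codewords.
  weight 4: 3 codewords.
  weight 5: 2 codewords.
  weight 6: 4 codewords.
  weight 7: 2 codewords.
Minimum distance d = smallest w > 0 with A_w > 0 = 3.
Sanity: Σ A_w = 16 = 2^4 = 16 ✓.


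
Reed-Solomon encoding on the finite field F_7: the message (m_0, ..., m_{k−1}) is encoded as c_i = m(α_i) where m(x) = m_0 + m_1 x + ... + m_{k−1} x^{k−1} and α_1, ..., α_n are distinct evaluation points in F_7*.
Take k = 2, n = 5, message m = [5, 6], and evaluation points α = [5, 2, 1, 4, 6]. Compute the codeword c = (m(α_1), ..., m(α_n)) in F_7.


c = [0, 3, 4, 1, 6]

Message polynomial: m(x) = 5 + 6·x (mod 7).
For each evaluation point α_i, compute m(α_i) mod 7:
  α_1 = 5: Horner steps 6 → 0, so m(5) = 0.
  α_2 = 2: Horner steps 6 → 3, so m(2) = 3.
  α_3 = 1: Horner steps 6 → 4, so m(1) = 4.
  α_4 = 4: Horner steps 6 → 1, so m(4) = 1.
  α_5 = 6: Horner steps 6 → 6, so m(6) = 6.
Codeword c = [0, 3, 4, 1, 6] ∈ F_7^5.


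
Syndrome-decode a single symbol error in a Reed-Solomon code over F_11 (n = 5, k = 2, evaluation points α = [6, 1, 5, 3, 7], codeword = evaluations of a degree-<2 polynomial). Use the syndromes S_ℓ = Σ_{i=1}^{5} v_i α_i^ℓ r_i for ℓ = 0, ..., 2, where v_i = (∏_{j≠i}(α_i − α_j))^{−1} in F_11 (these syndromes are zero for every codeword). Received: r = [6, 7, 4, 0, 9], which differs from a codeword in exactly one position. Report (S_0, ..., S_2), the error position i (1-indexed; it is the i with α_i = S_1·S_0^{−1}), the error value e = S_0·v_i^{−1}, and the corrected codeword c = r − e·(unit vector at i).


S = (3, 10, 4), error at position 5, error magnitude e = 1, c = [6, 7, 4, 0, 8].

Step 1: column multipliers v_i = (∏_{j≠i}(α_i − α_j))^{−1} mod 11.
  i = 1 (α = 6): (6−1)(6−5)(6−3)(6−7) = 5·1·3·(−1) = −15 ≡ 7, so v_1 = 7^{−1} = 8 (mod 11).
  i = 2 (α = 1): (1−6)(1−5)(1−3)(1−7) = (−5)·(−4)·(−2)·(−6) = 240 ≡ 9, so v_2 = 9^{−1} = 5 (mod 11).
  i = 3 (α = 5): (5−6)(5−1)(5−3)(5−7) = (−1)·4·2·(−2) = 16 ≡ 5, so v_3 = 5^{−1} = 9 (mod 11).
  i = 4 (α = 3): (3−6)(3−1)(3−5)(3−7) = (−3)·2·(−2)·(−4) = −48 ≡ 7, so v_4 = 7^{−1} = 8 (mod 11).
  i = 5 (α = 7): (7−6)(7−1)(7−5)(7−3) = 1·6·2·4 = 48 ≡ 4, so v_5 = 4^{−1} = 3 (mod 11).
  v = [8, 5, 9, 8, 3].
Step 2: syndromes of r = [6, 7, 4, 0, 9] (all sums mod 11).
  S_0 = Σ v_i r_i = 8·6 + 5·7 + 9·4 + 8·0 + 3·9 = 146 ≡ 3.
  S_1 = Σ v_i α_i r_i = 8·6·6 + 5·1·7 + 9·5·4 + 8·3·0 + 3·7·9 = 692 ≡ 10.
  α_i^2 mod 11 = [3, 1, 3, 9, 5].
  S_2 = Σ v_i α_i^2 r_i = 8·3·6 + 5·1·7 + 9·3·4 + 8·9·0 + 3·5·9 = 422 ≡ 4.
  S = (3, 10, 4) ≠ 0, so r is not a codeword (an error is present).
Step 3: locate the error. For a single error e at position i, S_ℓ = v_i·e·α_i^ℓ, so α_err = S_1/S_0.
  S_0^{−1} = 3^{−1} = 4 (mod 11), so α_err = 10·4 = 40 ≡ 7 = α_5. Error position i = 5.
  Consistency check: S_2/S_1 = 4·10 = 40 ≡ 7 = α_err ✓ (single-error assumption holds).
Step 4: error magnitude e = S_0/v_5 = S_0·∏_{j≠5}(α_5 − α_j) = 3·4 = 12 ≡ 1 (mod 11).
Step 5: correct position 5: c_5 = r_5 − e = 9 − 1 ≡ 8 (mod 11). Hence c = [6, 7, 4, 0, 8].
  Check: interpolating c through the α_i gives m(x) = 5 + 2·x (degree < 2) with m(α_i) = c_i for every i, so c is indeed a codeword.


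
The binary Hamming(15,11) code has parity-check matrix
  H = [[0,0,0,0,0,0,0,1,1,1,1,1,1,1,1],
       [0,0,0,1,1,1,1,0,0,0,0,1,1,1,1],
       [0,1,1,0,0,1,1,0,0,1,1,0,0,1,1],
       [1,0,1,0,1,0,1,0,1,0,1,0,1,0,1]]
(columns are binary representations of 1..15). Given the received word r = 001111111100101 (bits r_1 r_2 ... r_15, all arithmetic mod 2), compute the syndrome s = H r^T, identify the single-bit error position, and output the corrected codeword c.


s = (1, 0, 1, 0)^T, error position = 10, corrected codeword c = 001111111000101

Compute s = H r^T mod 2 one row at a time:
  s_1 = 1 + 1 + 1 + 0 + 0 + 1 + 0 + 1 = 5 ≡ 1 (mod 2).
  s_2 = 1 + 1 + 1 + 1 + 0 + 1 + 0 + 1 = 6 ≡ 0 (mod 2).
  s_3 = 0 + 1 + 1 + 1 + 1 + 0 + 0 + 1 = 5 ≡ 1 (mod 2).
  s_4 = 0 + 1 + 1 + 1 + 1 + 0 + 1 + 1 = 6 ≡ 0 (mod 2).
s = (1, 0, 1, 0)^T — this equals column 10 of H (binary 1010), so error is at position 10.
Correct: flip bit 10 of r = 001111111100101 to get c = 001111111000101.


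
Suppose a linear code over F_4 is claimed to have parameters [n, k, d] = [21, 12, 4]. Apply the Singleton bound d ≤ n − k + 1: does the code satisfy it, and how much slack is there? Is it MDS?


Singleton RHS = n − k + 1 = 10, slack = 6, bound satisfied, not MDS.

Singleton bound: d ≤ n − k + 1.
Here n = 21, k = 12, so n − k + 1 = 10.
Given d = 4, check d ≤ 10: YES.
Slack = (n − k + 1) − d = 6.
The code is NOT MDS (slack = 6 > 0).
Description: the claimed parameters are [21, 12, 4]_4; such a code would be non-MDS.


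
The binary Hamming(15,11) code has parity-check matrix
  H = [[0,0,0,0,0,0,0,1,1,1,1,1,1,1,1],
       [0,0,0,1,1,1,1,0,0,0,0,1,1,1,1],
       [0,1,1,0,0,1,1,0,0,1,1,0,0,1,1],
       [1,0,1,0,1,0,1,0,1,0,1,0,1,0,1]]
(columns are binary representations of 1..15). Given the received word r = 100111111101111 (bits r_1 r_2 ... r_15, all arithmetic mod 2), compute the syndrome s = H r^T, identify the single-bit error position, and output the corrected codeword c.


s = (1, 0, 1, 0)^T, error position = 10, corrected codeword c = 100111111001111

Compute s = H r^T mod 2 one row at a time:
  s_1 = 1 + 1 + 1 + 0 + 1 + 1 + 1 + 1 = 7 ≡ 1 (mod 2).
  s_2 = 1 + 1 + 1 + 1 + 1 + 1 + 1 + 1 = 8 ≡ 0 (mod 2).
  s_3 = 0 + 0 + 1 + 1 + 1 + 0 + 1 + 1 = 5 ≡ 1 (mod 2).
  s_4 = 1 + 0 + 1 + 1 + 1 + 0 + 1 + 1 = 6 ≡ 0 (mod 2).
s = (1, 0, 1, 0)^T — this equals column 10 of H (binary 1010), so error is at position 10.
Correct: flip bit 10 of r = 100111111101111 to get c = 100111111001111.


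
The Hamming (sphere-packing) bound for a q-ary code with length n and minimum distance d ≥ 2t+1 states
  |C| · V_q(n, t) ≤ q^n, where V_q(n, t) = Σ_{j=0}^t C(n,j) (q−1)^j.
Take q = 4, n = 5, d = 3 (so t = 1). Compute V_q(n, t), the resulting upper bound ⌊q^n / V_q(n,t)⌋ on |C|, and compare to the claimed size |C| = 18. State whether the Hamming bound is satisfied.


V_q(n, t) = 16, q^n = 1024, Hamming bound = 64, |C| = 18 ≤ bound (satisfied).

Step 1: Compute V_q(n, t) = Σ_{j=0}^1 C(n, j) (q−1)^j.
  j = 0: C(5,0)·(3)^0 = 1·1 = 1.
  j = 1: C(5,1)·(3)^1 = 5·3 = 15.
  V_q(n, t) = 1 + 15 = 16.
Step 2: q^n = 4^5 = 1024.
Step 3: Hamming bound ⌊q^n / V_q(n,t)⌋ = ⌊1024/16⌋ = 64.
Step 4: Compare |C| = 18 to 64: satisfied.
The claimed |C| lies below the Hamming bound.


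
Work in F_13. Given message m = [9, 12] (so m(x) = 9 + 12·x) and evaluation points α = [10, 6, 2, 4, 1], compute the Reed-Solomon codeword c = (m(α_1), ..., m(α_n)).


c = [12, 3, 7, 5, 8]

Message polynomial: m(x) = 9 + 12·x (mod 13).
For each evaluation point α_i, compute m(α_i) mod 13:
  α_1 = 10: Horner steps 12 → 12, so m(10) = 12.
  α_2 = 6: Horner steps 12 → 3, so m(6) = 3.
  α_3 = 2: Horner steps 12 → 7, so m(2) = 7.
  α_4 = 4: Horner steps 12 → 5, so m(4) = 5.
  α_5 = 1: Horner steps 12 → 8, so m(1) = 8.
Codeword c = [12, 3, 7, 5, 8] ∈ F_13^5.


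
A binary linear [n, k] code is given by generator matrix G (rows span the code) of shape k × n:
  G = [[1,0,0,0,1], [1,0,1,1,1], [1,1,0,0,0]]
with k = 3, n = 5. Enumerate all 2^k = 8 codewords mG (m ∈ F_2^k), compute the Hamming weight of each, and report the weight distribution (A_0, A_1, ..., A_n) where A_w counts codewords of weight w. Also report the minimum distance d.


Weight distribution: A_0 = 1, A_2 = 4, A_4 = 3. Minimum distance d = 2.

Enumerate all 2^3 = 8 messages m ∈ F_2^3.
For each, compute codeword c = mG in F_2^5, then tally its weight.
  m = 000 → c = 00000, weight = 0.
  m = 100 → c = 10001, weight = 2.
  m = 010 → c = 10111, weight = 4.
  m = 110 → c = 00110, weight = 2.
  m = 001 → c = 11000, weight = 2.
  m = 101 → c = 01001, weight = 2.
  m = 011 → c = 01111, weight = 4.
  m = 111 → c = 11110, weight = 4.
Tally weights:
  weight 0: 1 codewords.
  weight 2: 4 codewords.
  weight 4: 3 codewords.
Minimum distance d = smallest w > 0 with A_w > 0 = 2.
Sanity: Σ A_w = 8 = 2^3 = 8 ✓.


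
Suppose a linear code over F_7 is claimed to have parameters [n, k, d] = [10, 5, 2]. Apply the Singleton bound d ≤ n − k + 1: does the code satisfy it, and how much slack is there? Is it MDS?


Singleton RHS = n − k + 1 = 6, slack = 4, bound satisfied, not MDS.

Singleton bound: d ≤ n − k + 1.
Here n = 10, k = 5, so n − k + 1 = 6.
Given d = 2, check d ≤ 6: YES.
Slack = (n − k + 1) − d = 4.
The code is NOT MDS (slack = 4 > 0).
Description: the claimed parameters are [10, 5, 2]_7; such a code would be non-MDS.


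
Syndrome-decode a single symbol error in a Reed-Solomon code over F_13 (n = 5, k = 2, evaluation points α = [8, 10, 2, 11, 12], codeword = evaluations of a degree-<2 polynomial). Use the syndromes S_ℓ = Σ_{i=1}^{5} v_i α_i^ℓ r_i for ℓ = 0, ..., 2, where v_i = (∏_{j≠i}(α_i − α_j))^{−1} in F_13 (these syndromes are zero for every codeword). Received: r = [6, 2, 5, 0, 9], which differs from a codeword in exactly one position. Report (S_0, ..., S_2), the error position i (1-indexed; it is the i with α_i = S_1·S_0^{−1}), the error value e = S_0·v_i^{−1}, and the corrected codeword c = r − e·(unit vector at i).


S = (12, 1, 12), error at position 5, error magnitude e = 11, c = [6, 2, 5, 0, 11].

Step 1: column multipliers v_i = (∏_{j≠i}(α_i − α_j))^{−1} mod 13.
  i = 1 (α = 8): (8−10)(8−2)(8−11)(8−12) = (−2)·6·(−3)·(−4) = −144 ≡ 12, so v_1 = 12^{−1} = 12 (mod 13).
  i = 2 (α = 10): (10−8)(10−2)(10−11)(10−12) = 2·8·(−1)·(−2) = 32 ≡ 6, so v_2 = 6^{−1} = 11 (mod 13).
  i = 3 (α = 2): (2−8)(2−10)(2−11)(2−12) = (−6)·(−8)·(−9)·(−10) = 4320 ≡ 4, so v_3 = 4^{−1} = 10 (mod 13).
  i = 4 (α = 11): (11−8)(11−10)(11−2)(11−12) = 3·1·9·(−1) = −27 ≡ 12, so v_4 = 12^{−1} = 12 (mod 13).
  i = 5 (α = 12): (12−8)(12−10)(12−2)(12−11) = 4·2·10·1 = 80 ≡ 2, so v_5 = 2^{−1} = 7 (mod 13).
  v = [12, 11, 10, 12, 7].
Step 2: syndromes of r = [6, 2, 5, 0, 9] (all sums mod 13).
  S_0 = Σ v_i r_i = 12·6 + 11·2 + 10·5 + 12·0 + 7·9 = 207 ≡ 12.
  S_1 = Σ v_i α_i r_i = 12·8·6 + 11·10·2 + 10·2·5 + 12·11·0 + 7·12·9 = 1652 ≡ 1.
  α_i^2 mod 13 = [12, 9, 4, 4, 1].
  S_2 = Σ v_i α_i^2 r_i = 12·12·6 + 11·9·2 + 10·4·5 + 12·4·0 + 7·1·9 = 1325 ≡ 12.
  S = (12, 1, 12) ≠ 0, so r is not a codeword (an error is present).
Step 3: locate the error. For a single error e at position i, S_ℓ = v_i·e·α_i^ℓ, so α_err = S_1/S_0.
  S_0^{−1} = 12^{−1} = 12 (mod 13), so α_err = 1·12 = 12 ≡ 12 = α_5. Error position i = 5.
  Consistency check: S_2/S_1 = 12·1 = 12 ≡ 12 = α_err ✓ (single-error assumption holds).
Step 4: error magnitude e = S_0/v_5 = S_0·∏_{j≠5}(α_5 − α_j) = 12·2 = 24 ≡ 11 (mod 13).
Step 5: correct position 5: c_5 = r_5 − e = 9 − 11 ≡ 11 (mod 13). Hence c = [6, 2, 5, 0, 11].
  Check: interpolating c through the α_i gives m(x) = 9 + 11·x (degree < 2) with m(α_i) = c_i for every i, so c is indeed a codeword.


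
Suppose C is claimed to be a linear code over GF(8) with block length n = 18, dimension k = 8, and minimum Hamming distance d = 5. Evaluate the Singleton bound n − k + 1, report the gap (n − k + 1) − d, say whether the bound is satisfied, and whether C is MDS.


Singleton RHS = n − k + 1 = 11, slack = 6, bound satisfied, not MDS.

Singleton bound: d ≤ n − k + 1.
Here n = 18, k = 8, so n − k + 1 = 11.
Given d = 5, check d ≤ 11: YES.
Slack = (n − k + 1) − d = 6.
The code is NOT MDS (slack = 6 > 0).
Description: the claimed parameters are [18, 8, 5]_8; such a code would be non-MDS.


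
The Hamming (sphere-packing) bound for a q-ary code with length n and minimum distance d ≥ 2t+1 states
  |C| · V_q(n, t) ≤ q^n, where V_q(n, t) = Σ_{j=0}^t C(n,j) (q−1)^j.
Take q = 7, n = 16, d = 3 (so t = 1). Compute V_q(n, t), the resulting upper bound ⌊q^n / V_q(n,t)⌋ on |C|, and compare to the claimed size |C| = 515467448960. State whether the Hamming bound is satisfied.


V_q(n, t) = 97, q^n = 33232930569601, Hamming bound = 342607531645, |C| = 515467448960 > bound (violated).

Step 1: Compute V_q(n, t) = Σ_{j=0}^1 C(n, j) (q−1)^j.
  j = 0: C(16,0)·(6)^0 = 1·1 = 1.
  j = 1: C(16,1)·(6)^1 = 16·6 = 96.
  V_q(n, t) = 1 + 96 = 97.
Step 2: q^n = 7^16 = 33232930569601.
Step 3: Hamming bound ⌊q^n / V_q(n,t)⌋ = ⌊33232930569601/97⌋ = 342607531645.
Step 4: Compare |C| = 515467448960 to 342607531645: violated.
The claimed |C| lies above the Hamming bound, so no 7-ary code of length 16 with d ≥ 3 can have 515467448960 codewords.


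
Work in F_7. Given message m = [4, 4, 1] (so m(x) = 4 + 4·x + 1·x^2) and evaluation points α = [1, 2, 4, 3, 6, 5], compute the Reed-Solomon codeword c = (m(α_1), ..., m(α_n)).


c = [2, 2, 1, 4, 1, 0]

Message polynomial: m(x) = 4 + 4·x + 1·x^2 (mod 7).
For each evaluation point α_i, compute m(α_i) mod 7:
  α_1 = 1: Horner steps 1 → 5 → 2, so m(1) = 2.
  α_2 = 2: Horner steps 1 → 6 → 2, so m(2) = 2.
  α_3 = 4: Horner steps 1 → 1 → 1, so m(4) = 1.
  α_4 = 3: Horner steps 1 → 0 → 4, so m(3) = 4.
  α_5 = 6: Horner steps 1 → 3 → 1, so m(6) = 1.
  α_6 = 5: Horner steps 1 → 2 → 0, so m(5) = 0.
Codeword c = [2, 2, 1, 4, 1, 0] ∈ F_7^6.


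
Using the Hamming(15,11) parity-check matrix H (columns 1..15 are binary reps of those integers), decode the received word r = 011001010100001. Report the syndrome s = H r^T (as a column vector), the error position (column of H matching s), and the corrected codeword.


s = (1, 0, 1, 0)^T, error position = 10, corrected codeword c = 011001010000001

Compute s = H r^T mod 2 one row at a time:
  s_1 = 1 + 0 + 1 + 0 + 0 + 0 + 0 + 1 = 3 ≡ 1 (mod 2).
  s_2 = 0 + 0 + 1 + 0 + 0 + 0 + 0 + 1 = 2 ≡ 0 (mod 2).
  s_3 = 1 + 1 + 1 + 0 + 1 + 0 + 0 + 1 = 5 ≡ 1 (mod 2).
  s_4 = 0 + 1 + 0 + 0 + 0 + 0 + 0 + 1 = 2 ≡ 0 (mod 2).
s = (1, 0, 1, 0)^T — this equals column 10 of H (binary 1010), so error is at position 10.
Correct: flip bit 10 of r = 011001010100001 to get c = 011001010000001.


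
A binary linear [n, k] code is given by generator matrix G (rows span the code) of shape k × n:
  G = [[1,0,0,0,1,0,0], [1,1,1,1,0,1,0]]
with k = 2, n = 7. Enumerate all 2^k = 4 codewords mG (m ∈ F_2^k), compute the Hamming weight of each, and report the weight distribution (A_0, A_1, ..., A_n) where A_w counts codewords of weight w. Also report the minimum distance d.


Weight distribution: A_0 = 1, A_2 = 1, A_5 = 2. Minimum distance d = 2.

Enumerate all 2^2 = 4 messages m ∈ F_2^2.
For each, compute codeword c = mG in F_2^7, then tally its weight.
  m = 00 → c = 0000000, weight = 0.
  m = 10 → c = 1000100, weight = 2.
  m = 01 → c = 1111010, weight = 5.
  m = 11 → c = 0111110, weight = 5.
Tally weights:
  weight 0: 1 codewords.
  weight 2: 1 codewords.
  weight 5: 2 codewords.
Minimum distance d = smallest w > 0 with A_w > 0 = 2.
Sanity: Σ A_w = 4 = 2^2 = 4 ✓.


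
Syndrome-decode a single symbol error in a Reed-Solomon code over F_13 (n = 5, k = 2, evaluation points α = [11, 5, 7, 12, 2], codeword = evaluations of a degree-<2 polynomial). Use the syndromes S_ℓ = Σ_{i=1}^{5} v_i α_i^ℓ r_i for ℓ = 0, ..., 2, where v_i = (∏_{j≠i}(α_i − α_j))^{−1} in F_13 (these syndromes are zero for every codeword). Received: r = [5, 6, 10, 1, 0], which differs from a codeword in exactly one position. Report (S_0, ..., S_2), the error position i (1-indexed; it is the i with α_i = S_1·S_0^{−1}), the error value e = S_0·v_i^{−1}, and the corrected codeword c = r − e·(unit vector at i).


S = (6, 7, 6), error at position 4, error magnitude e = 7, c = [5, 6, 10, 7, 0].

Step 1: column multipliers v_i = (∏_{j≠i}(α_i − α_j))^{−1} mod 13.
  i = 1 (α = 11): (11−5)(11−7)(11−12)(11−2) = 6·4·(−1)·9 = −216 ≡ 5, so v_1 = 5^{−1} = 8 (mod 13).
  i = 2 (α = 5): (5−11)(5−7)(5−12)(5−2) = (−6)·(−2)·(−7)·3 = −252 ≡ 8, so v_2 = 8^{−1} = 5 (mod 13).
  i = 3 (α = 7): (7−11)(7−5)(7−12)(7−2) = (−4)·2·(−5)·5 = 200 ≡ 5, so v_3 = 5^{−1} = 8 (mod 13).
  i = 4 (α = 12): (12−11)(12−5)(12−7)(12−2) = 1·7·5·10 = 350 ≡ 12, so v_4 = 12^{−1} = 12 (mod 13).
  i = 5 (α = 2): (2−11)(2−5)(2−7)(2−12) = (−9)·(−3)·(−5)·(−10) = 1350 ≡ 11, so v_5 = 11^{−1} = 6 (mod 13).
  v = [8, 5, 8, 12, 6].
Step 2: syndromes of r = [5, 6, 10, 1, 0] (all sums mod 13).
  S_0 = Σ v_i r_i = 8·5 + 5·6 + 8·10 + 12·1 + 6·0 = 162 ≡ 6.
  S_1 = Σ v_i α_i r_i = 8·11·5 + 5·5·6 + 8·7·10 + 12·12·1 + 6·2·0 = 1294 ≡ 7.
  α_i^2 mod 13 = [4, 12, 10, 1, 4].
  S_2 = Σ v_i α_i^2 r_i = 8·4·5 + 5·12·6 + 8·10·10 + 12·1·1 + 6·4·0 = 1332 ≡ 6.
  S = (6, 7, 6) ≠ 0, so r is not a codeword (an error is present).
Step 3: locate the error. For a single error e at position i, S_ℓ = v_i·e·α_i^ℓ, so α_err = S_1/S_0.
  S_0^{−1} = 6^{−1} = 11 (mod 13), so α_err = 7·11 = 77 ≡ 12 = α_4. Error position i = 4.
  Consistency check: S_2/S_1 = 6·2 = 12 ≡ 12 = α_err ✓ (single-error assumption holds).
Step 4: error magnitude e = S_0/v_4 = S_0·∏_{j≠4}(α_4 − α_j) = 6·12 = 72 ≡ 7 (mod 13).
Step 5: correct position 4: c_4 = r_4 − e = 1 − 7 ≡ 7 (mod 13). Hence c = [5, 6, 10, 7, 0].
  Check: interpolating c through the α_i gives m(x) = 9 + 2·x (degree < 2) with m(α_i) = c_i for every i, so c is indeed a codeword.


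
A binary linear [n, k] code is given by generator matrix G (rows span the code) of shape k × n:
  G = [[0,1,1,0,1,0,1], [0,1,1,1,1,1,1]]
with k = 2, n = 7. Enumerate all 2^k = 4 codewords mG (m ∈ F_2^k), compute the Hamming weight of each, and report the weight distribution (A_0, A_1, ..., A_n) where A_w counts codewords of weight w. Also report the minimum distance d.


Weight distribution: A_0 = 1, A_2 = 1, A_4 = 1, A_6 = 1. Minimum distance d = 2.

Enumerate all 2^2 = 4 messages m ∈ F_2^2.
For each, compute codeword c = mG in F_2^7, then tally its weight.
  m = 00 → c = 0000000, weight = 0.
  m = 10 → c = 0110101, weight = 4.
  m = 01 → c = 0111111, weight = 6.
  m = 11 → c = 0001010, weight = 2.
Tally weights:
  weight 0: 1 codewords.
  weight 2: 1 codewords.
  weight 4: 1 codewords.
  weight 6: 1 codewords.
Minimum distance d = smallest w > 0 with A_w > 0 = 2.
Sanity: Σ A_w = 4 = 2^2 = 4 ✓.


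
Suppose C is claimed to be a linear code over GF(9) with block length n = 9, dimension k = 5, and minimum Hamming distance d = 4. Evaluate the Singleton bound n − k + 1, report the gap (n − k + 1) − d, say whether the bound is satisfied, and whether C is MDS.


Singleton RHS = n − k + 1 = 5, slack = 1, bound satisfied, not MDS.

Singleton bound: d ≤ n − k + 1.
Here n = 9, k = 5, so n − k + 1 = 5.
Given d = 4, check d ≤ 5: YES.
Slack = (n − k + 1) − d = 1.
The code is NOT MDS (slack = 1 > 0).
Description: the claimed parameters are [9, 5, 4]_9; such a code would be non-MDS.


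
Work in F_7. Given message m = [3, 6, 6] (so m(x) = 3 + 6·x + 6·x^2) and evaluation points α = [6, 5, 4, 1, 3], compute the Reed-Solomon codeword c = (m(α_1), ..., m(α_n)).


c = [3, 1, 4, 1, 5]

Message polynomial: m(x) = 3 + 6·x + 6·x^2 (mod 7).
For each evaluation point α_i, compute m(α_i) mod 7:
  α_1 = 6: Horner steps 6 → 0 → 3, so m(6) = 3.
  α_2 = 5: Horner steps 6 → 1 → 1, so m(5) = 1.
  α_3 = 4: Horner steps 6 → 2 → 4, so m(4) = 4.
  α_4 = 1: Horner steps 6 → 5 → 1, so m(1) = 1.
  α_5 = 3: Horner steps 6 → 3 → 5, so m(3) = 5.
Codeword c = [3, 1, 4, 1, 5] ∈ F_7^5.


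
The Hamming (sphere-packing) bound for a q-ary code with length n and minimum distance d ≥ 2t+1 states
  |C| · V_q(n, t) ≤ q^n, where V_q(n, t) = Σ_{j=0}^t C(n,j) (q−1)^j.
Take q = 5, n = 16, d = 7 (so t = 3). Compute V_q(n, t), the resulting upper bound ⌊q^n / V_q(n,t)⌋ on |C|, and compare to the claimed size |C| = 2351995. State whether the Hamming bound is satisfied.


V_q(n, t) = 37825, q^n = 152587890625, Hamming bound = 4034048, |C| = 2351995 ≤ bound (satisfied).

Step 1: Compute V_q(n, t) = Σ_{j=0}^3 C(n, j) (q−1)^j.
  j = 0: C(16,0)·(4)^0 = 1·1 = 1.
  j = 1: C(16,1)·(4)^1 = 16·4 = 64.
  j = 2: C(16,2)·(4)^2 = 120·16 = 1920.
  j = 3: C(16,3)·(4)^3 = 560·64 = 35840.
  V_q(n, t) = 1 + 64 + 1920 + 35840 = 37825.
Step 2: q^n = 5^16 = 152587890625.
Step 3: Hamming bound ⌊q^n / V_q(n,t)⌋ = ⌊152587890625/37825⌋ = 4034048.
Step 4: Compare |C| = 2351995 to 4034048: satisfied.
The claimed |C| lies below the Hamming bound.


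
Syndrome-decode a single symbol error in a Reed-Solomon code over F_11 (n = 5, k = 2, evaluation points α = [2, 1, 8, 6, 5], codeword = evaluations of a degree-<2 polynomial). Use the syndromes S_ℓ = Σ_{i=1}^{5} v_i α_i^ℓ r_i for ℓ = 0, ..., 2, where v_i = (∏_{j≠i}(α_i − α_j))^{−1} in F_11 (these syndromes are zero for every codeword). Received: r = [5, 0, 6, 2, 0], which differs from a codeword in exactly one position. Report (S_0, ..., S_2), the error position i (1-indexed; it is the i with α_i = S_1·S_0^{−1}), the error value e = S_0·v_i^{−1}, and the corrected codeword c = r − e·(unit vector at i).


S = (1, 1, 1), error at position 2, error magnitude e = 8, c = [5, 3, 6, 2, 0].

Step 1: column multipliers v_i = (∏_{j≠i}(α_i − α_j))^{−1} mod 11.
  i = 1 (α = 2): (2−1)(2−8)(2−6)(2−5) = 1·(−6)·(−4)·(−3) = −72 ≡ 5, so v_1 = 5^{−1} = 9 (mod 11).
  i = 2 (α = 1): (1−2)(1−8)(1−6)(1−5) = (−1)·(−7)·(−5)·(−4) = 140 ≡ 8, so v_2 = 8^{−1} = 7 (mod 11).
  i = 3 (α = 8): (8−2)(8−1)(8−6)(8−5) = 6·7·2·3 = 252 ≡ 10, so v_3 = 10^{−1} = 10 (mod 11).
  i = 4 (α = 6): (6−2)(6−1)(6−8)(6−5) = 4·5·(−2)·1 = −40 ≡ 4, so v_4 = 4^{−1} = 3 (mod 11).
  i = 5 (α = 5): (5−2)(5−1)(5−8)(5−6) = 3·4·(−3)·(−1) = 36 ≡ 3, so v_5 = 3^{−1} = 4 (mod 11).
  v = [9, 7, 10, 3, 4].
Step 2: syndromes of r = [5, 0, 6, 2, 0] (all sums mod 11).
  S_0 = Σ v_i r_i = 9·5 + 7·0 + 10·6 + 3·2 + 4·0 = 111 ≡ 1.
  S_1 = Σ v_i α_i r_i = 9·2·5 + 7·1·0 + 10·8·6 + 3·6·2 + 4·5·0 = 606 ≡ 1.
  α_i^2 mod 11 = [4, 1, 9, 3, 3].
  S_2 = Σ v_i α_i^2 r_i = 9·4·5 + 7·1·0 + 10·9·6 + 3·3·2 + 4·3·0 = 738 ≡ 1.
  S = (1, 1, 1) ≠ 0, so r is not a codeword (an error is present).
Step 3: locate the error. For a single error e at position i, S_ℓ = v_i·e·α_i^ℓ, so α_err = S_1/S_0.
  S_0^{−1} = 1^{−1} = 1 (mod 11), so α_err = 1·1 = 1 ≡ 1 = α_2. Error position i = 2.
  Consistency check: S_2/S_1 = 1·1 = 1 ≡ 1 = α_err ✓ (single-error assumption holds).
Step 4: error magnitude e = S_0/v_2 = S_0·∏_{j≠2}(α_2 − α_j) = 1·8 = 8 ≡ 8 (mod 11).
Step 5: correct position 2: c_2 = r_2 − e = 0 − 8 ≡ 3 (mod 11). Hence c = [5, 3, 6, 2, 0].
  Check: interpolating c through the α_i gives m(x) = 1 + 2·x (degree < 2) with m(α_i) = c_i for every i, so c is indeed a codeword.


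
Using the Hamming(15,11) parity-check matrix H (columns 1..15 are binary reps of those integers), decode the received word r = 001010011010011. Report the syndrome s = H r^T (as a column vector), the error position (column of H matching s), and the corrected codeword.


s = (1, 1, 0, 1)^T, error position = 13, corrected codeword c = 001010011010111

Compute s = H r^T mod 2 one row at a time:
  s_1 = 1 + 1 + 0 + 1 + 0 + 0 + 1 + 1 = 5 ≡ 1 (mod 2).
  s_2 = 0 + 1 + 0 + 0 + 0 + 0 + 1 + 1 = 3 ≡ 1 (mod 2).
  s_3 = 0 + 1 + 0 + 0 + 0 + 1 + 1 + 1 = 4 ≡ 0 (mod 2).
  s_4 = 0 + 1 + 1 + 0 + 1 + 1 + 0 + 1 = 5 ≡ 1 (mod 2).
s = (1, 1, 0, 1)^T — this equals column 13 of H (binary 1101), so error is at position 13.
Correct: flip bit 13 of r = 001010011010011 to get c = 001010011010111.


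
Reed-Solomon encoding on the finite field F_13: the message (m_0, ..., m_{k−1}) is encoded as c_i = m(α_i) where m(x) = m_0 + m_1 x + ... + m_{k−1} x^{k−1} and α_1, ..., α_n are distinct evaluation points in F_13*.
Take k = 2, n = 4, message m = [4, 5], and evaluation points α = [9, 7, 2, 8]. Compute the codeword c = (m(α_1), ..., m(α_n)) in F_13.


c = [10, 0, 1, 5]

Message polynomial: m(x) = 4 + 5·x (mod 13).
For each evaluation point α_i, compute m(α_i) mod 13:
  α_1 = 9: Horner steps 5 → 10, so m(9) = 10.
  α_2 = 7: Horner steps 5 → 0, so m(7) = 0.
  α_3 = 2: Horner steps 5 → 1, so m(2) = 1.
  α_4 = 8: Horner steps 5 → 5, so m(8) = 5.
Codeword c = [10, 0, 1, 5] ∈ F_13^4.


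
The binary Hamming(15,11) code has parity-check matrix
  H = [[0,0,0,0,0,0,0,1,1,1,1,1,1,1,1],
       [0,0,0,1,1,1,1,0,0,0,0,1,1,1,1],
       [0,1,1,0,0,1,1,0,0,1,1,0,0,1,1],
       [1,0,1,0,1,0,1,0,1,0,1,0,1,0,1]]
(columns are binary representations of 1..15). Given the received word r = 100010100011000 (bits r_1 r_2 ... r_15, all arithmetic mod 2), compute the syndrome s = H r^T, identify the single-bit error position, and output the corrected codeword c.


s = (0, 1, 0, 0)^T, error position = 4, corrected codeword c = 100110100011000

Compute s = H r^T mod 2 one row at a time:
  s_1 = 0 + 0 + 0 + 1 + 1 + 0 + 0 + 0 = 2 ≡ 0 (mod 2).
  s_2 = 0 + 1 + 0 + 1 + 1 + 0 + 0 + 0 = 3 ≡ 1 (mod 2).
  s_3 = 0 + 0 + 0 + 1 + 0 + 1 + 0 + 0 = 2 ≡ 0 (mod 2).
  s_4 = 1 + 0 + 1 + 1 + 0 + 1 + 0 + 0 = 4 ≡ 0 (mod 2).
s = (0, 1, 0, 0)^T — this equals column 4 of H (binary 0100), so error is at position 4.
Correct: flip bit 4 of r = 100010100011000 to get c = 100110100011000.


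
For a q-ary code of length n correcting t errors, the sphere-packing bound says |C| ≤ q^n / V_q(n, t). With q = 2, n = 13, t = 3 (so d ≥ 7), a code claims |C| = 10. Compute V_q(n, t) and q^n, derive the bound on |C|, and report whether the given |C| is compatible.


V_q(n, t) = 378, q^n = 8192, Hamming bound = 21, |C| = 10 ≤ bound (satisfied).

Step 1: Compute V_q(n, t) = Σ_{j=0}^3 C(n, j) (q−1)^j.
  j = 0: C(13,0)·(1)^0 = 1·1 = 1.
  j = 1: C(13,1)·(1)^1 = 13·1 = 13.
  j = 2: C(13,2)·(1)^2 = 78·1 = 78.
  j = 3: C(13,3)·(1)^3 = 286·1 = 286.
  V_q(n, t) = 1 + 13 + 78 + 286 = 378.
Step 2: q^n = 2^13 = 8192.
Step 3: Hamming bound ⌊q^n / V_q(n,t)⌋ = ⌊8192/378⌋ = 21.
Step 4: Compare |C| = 10 to 21: satisfied.
The claimed |C| lies below the Hamming bound.


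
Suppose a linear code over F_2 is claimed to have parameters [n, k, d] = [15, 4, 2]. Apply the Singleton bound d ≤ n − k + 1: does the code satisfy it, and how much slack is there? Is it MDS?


Singleton RHS = n − k + 1 = 12, slack = 10, bound satisfied, not MDS.

Singleton bound: d ≤ n − k + 1.
Here n = 15, k = 4, so n − k + 1 = 12.
Given d = 2, check d ≤ 12: YES.
Slack = (n − k + 1) − d = 10.
The code is NOT MDS (slack = 10 > 0).
Description: the claimed parameters are [15, 4, 2]_2; such a code would be non-MDS.


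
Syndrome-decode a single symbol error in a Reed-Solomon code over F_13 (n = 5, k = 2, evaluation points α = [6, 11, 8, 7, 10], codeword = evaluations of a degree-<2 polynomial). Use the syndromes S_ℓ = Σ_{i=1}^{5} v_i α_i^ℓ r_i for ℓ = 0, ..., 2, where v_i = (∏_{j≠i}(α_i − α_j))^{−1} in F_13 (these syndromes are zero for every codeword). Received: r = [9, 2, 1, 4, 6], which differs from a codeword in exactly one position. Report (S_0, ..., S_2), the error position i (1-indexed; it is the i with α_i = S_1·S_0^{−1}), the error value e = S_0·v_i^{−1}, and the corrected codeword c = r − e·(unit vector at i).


S = (12, 6, 3), error at position 4, error magnitude e = 12, c = [9, 2, 1, 5, 6].

Step 1: column multipliers v_i = (∏_{j≠i}(α_i − α_j))^{−1} mod 13.
  i = 1 (α = 6): (6−11)(6−8)(6−7)(6−10) = (−5)·(−2)·(−1)·(−4) = 40 ≡ 1, so v_1 = 1^{−1} = 1 (mod 13).
  i = 2 (α = 11): (11−6)(11−8)(11−7)(11−10) = 5·3·4·1 = 60 ≡ 8, so v_2 = 8^{−1} = 5 (mod 13).
  i = 3 (α = 8): (8−6)(8−11)(8−7)(8−10) = 2·(−3)·1·(−2) = 12 ≡ 12, so v_3 = 12^{−1} = 12 (mod 13).
  i = 4 (α = 7): (7−6)(7−11)(7−8)(7−10) = 1·(−4)·(−1)·(−3) = −12 ≡ 1, so v_4 = 1^{−1} = 1 (mod 13).
  i = 5 (α = 10): (10−6)(10−11)(10−8)(10−7) = 4·(−1)·2·3 = −24 ≡ 2, so v_5 = 2^{−1} = 7 (mod 13).
  v = [1, 5, 12, 1, 7].
Step 2: syndromes of r = [9, 2, 1, 4, 6] (all sums mod 13).
  S_0 = Σ v_i r_i = 1·9 + 5·2 + 12·1 + 1·4 + 7·6 = 77 ≡ 12.
  S_1 = Σ v_i α_i r_i = 1·6·9 + 5·11·2 + 12·8·1 + 1·7·4 + 7·10·6 = 708 ≡ 6.
  α_i^2 mod 13 = [10, 4, 12, 10, 9].
  S_2 = Σ v_i α_i^2 r_i = 1·10·9 + 5·4·2 + 12·12·1 + 1·10·4 + 7·9·6 = 692 ≡ 3.
  S = (12, 6, 3) ≠ 0, so r is not a codeword (an error is present).
Step 3: locate the error. For a single error e at position i, S_ℓ = v_i·e·α_i^ℓ, so α_err = S_1/S_0.
  S_0^{−1} = 12^{−1} = 12 (mod 13), so α_err = 6·12 = 72 ≡ 7 = α_4. Error position i = 4.
  Consistency check: S_2/S_1 = 3·11 = 33 ≡ 7 = α_err ✓ (single-error assumption holds).
Step 4: error magnitude e = S_0/v_4 = S_0·∏_{j≠4}(α_4 − α_j) = 12·1 = 12 ≡ 12 (mod 13).
Step 5: correct position 4: c_4 = r_4 − e = 4 − 12 ≡ 5 (mod 13). Hence c = [9, 2, 1, 5, 6].
  Check: interpolating c through the α_i gives m(x) = 7 + 9·x (degree < 2) with m(α_i) = c_i for every i, so c is indeed a codeword.


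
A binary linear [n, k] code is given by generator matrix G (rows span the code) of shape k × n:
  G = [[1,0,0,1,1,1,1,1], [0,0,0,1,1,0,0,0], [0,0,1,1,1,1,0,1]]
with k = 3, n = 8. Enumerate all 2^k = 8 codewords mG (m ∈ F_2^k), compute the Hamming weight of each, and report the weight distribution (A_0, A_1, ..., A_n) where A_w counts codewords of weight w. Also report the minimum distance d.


Weight distribution: A_0 = 1, A_2 = 1, A_3 = 2, A_4 = 1, A_5 = 2, A_6 = 1. Minimum distance d = 2.

Enumerate all 2^3 = 8 messages m ∈ F_2^3.
For each, compute codeword c = mG in F_2^8, then tally its weight.
  m = 000 → c = 00000000, weight = 0.
  m = 100 → c = 10011111, weight = 6.
  m = 010 → c = 00011000, weight = 2.
  m = 110 → c = 10000111, weight = 4.
  m = 001 → c = 00111101, weight = 5.
  m = 101 → c = 10100010, weight = 3.
  m = 011 → c = 00100101, weight = 3.
  m = 111 → c = 10111010, weight = 5.
Tally weights:
  weight 0: 1 codewords.
  weight 2: 1 codewords.
  weight 3: 2 codewords.
  weight 4: 1 codewords.
  weight 5: 2 codewords.
  weight 6: 1 codewords.
Minimum distance d = smallest w > 0 with A_w > 0 = 2.
Sanity: Σ A_w = 8 = 2^3 = 8 ✓.


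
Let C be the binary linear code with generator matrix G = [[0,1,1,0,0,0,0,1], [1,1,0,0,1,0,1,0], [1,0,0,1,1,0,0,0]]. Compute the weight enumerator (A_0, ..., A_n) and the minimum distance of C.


Weight distribution: A_0 = 1, A_3 = 3, A_4 = 2, A_5 = 1, A_6 = 1. Minimum distance d = 3.

Enumerate all 2^3 = 8 messages m ∈ F_2^3.
For each, compute codeword c = mG in F_2^8, then tally its weight.
  m = 000 → c = 00000000, weight = 0.
  m = 100 → c = 01100001, weight = 3.
  m = 010 → c = 11001010, weight = 4.
  m = 110 → c = 10101011, weight = 5.
  m = 001 → c = 10011000, weight = 3.
  m = 101 → c = 11111001, weight = 6.
  m = 011 → c = 01010010, weight = 3.
  m = 111 → c = 00110011, weight = 4.
Tally weights:
  weight 0: 1 codewords.
  weight 3: 3 codewords.
  weight 4: 2 codewords.
  weight 5: 1 codewords.
  weight 6: 1 codewords.
Minimum distance d = smallest w > 0 with A_w > 0 = 3.
Sanity: Σ A_w = 8 = 2^3 = 8 ✓.


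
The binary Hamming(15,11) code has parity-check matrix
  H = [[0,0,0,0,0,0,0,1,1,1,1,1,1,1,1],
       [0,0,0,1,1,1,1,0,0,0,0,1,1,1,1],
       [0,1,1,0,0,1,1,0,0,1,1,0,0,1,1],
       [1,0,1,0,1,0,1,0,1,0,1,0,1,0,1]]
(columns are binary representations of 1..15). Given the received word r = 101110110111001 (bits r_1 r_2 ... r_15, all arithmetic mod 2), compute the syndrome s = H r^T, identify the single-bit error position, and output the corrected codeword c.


s = (1, 1, 1, 0)^T, error position = 14, corrected codeword c = 101110110111011

Compute s = H r^T mod 2 one row at a time:
  s_1 = 1 + 0 + 1 + 1 + 1 + 0 + 0 + 1 = 5 ≡ 1 (mod 2).
  s_2 = 1 + 1 + 0 + 1 + 1 + 0 + 0 + 1 = 5 ≡ 1 (mod 2).
  s_3 = 0 + 1 + 0 + 1 + 1 + 1 + 0 + 1 = 5 ≡ 1 (mod 2).
  s_4 = 1 + 1 + 1 + 1 + 0 + 1 + 0 + 1 = 6 ≡ 0 (mod 2).
s = (1, 1, 1, 0)^T — this equals column 14 of H (binary 1110), so error is at position 14.
Correct: flip bit 14 of r = 101110110111001 to get c = 101110110111011.


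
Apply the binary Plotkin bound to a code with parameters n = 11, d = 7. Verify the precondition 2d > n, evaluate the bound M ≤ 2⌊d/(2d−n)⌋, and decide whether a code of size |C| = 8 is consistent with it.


Plotkin bound M ≤ 4; given |C| = 8 > bound (violated).

Check applicability: 2d = 14, n = 11.
2d − n = 3 > 0, so Plotkin applies.
Compute d/(2d−n) = 7/3 ≈ 2.3333.
⌊d/(2d−n)⌋ = 2.
Plotkin bound: M ≤ 2·2 = 4.
Given |C| = 8, check: VIOLATED.
This |C| is above the Plotkin bound, so no binary code with n = 11, d = 7 and 8 codewords exists.
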